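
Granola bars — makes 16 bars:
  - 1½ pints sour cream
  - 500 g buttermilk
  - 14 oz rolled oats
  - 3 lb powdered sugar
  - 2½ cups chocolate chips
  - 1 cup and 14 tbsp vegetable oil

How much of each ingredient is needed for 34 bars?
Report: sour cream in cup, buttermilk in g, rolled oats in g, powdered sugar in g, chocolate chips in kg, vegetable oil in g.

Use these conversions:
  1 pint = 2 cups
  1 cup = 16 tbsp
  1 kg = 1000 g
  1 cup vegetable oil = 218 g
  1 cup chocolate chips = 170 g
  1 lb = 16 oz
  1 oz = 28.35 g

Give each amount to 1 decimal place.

sour cream: 6.4 cup; buttermilk: 1062.5 g; rolled oats: 843.4 g; powdered sugar: 2891.7 g; chocolate chips: 0.9 kg; vegetable oil: 868.6 g

Scaling factor: 34/16 = 17/8 = 2.125.
sour cream: 1.5 pint × 17/8 × 2 cup/pint ≈ 6.4 cup
buttermilk: 500 g × 17/8 = 1062.5 g
rolled oats: 14 oz × 17/8 × 28.35 g/oz ≈ 843.4 g
powdered sugar: 3 lb × 17/8 × 16 oz/lb × 28.35 g/oz = 2891.7 g
chocolate chips: 2.5 cup × 17/8 × 170 g/cup ÷ 1000 g/kg ≈ 0.9 kg
vegetable oil: (1 cup + 14 tbsp = 1.875 cup) × 17/8 × 218 g/cup ≈ 868.6 g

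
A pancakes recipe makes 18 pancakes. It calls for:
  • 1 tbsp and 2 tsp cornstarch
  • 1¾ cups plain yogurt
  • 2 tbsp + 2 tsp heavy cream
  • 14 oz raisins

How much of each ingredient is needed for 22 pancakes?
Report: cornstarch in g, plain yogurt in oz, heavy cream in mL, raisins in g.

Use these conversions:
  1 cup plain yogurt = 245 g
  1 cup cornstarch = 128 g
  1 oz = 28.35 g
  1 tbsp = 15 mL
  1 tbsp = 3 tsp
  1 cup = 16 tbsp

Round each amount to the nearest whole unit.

Scaling factor: 22/18 = 11/9.
cornstarch: (1 tbsp + 2 tsp = 5/3 tbsp) × 11/9 ÷ 16 tbsp/cup × 128 g/cup ≈ 16 g
plain yogurt: 1.75 cup × 11/9 × 245 g/cup ÷ 28.35 g/oz ≈ 18 oz
heavy cream: (2 tbsp + 2 tsp = 8/3 tbsp) × 11/9 × 15 mL/tbsp ≈ 49 mL
raisins: 14 oz × 11/9 × 28.35 g/oz ≈ 485 g

cornstarch: 16 g; plain yogurt: 18 oz; heavy cream: 49 mL; raisins: 485 g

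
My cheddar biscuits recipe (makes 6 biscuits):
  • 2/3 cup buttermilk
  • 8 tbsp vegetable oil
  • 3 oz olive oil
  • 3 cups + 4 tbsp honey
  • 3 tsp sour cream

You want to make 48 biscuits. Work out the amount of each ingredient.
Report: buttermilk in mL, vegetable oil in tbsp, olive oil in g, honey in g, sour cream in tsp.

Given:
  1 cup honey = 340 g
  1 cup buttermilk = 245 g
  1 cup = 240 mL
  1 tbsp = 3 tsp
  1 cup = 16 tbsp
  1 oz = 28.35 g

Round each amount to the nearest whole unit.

buttermilk: 1280 mL; vegetable oil: 64 tbsp; olive oil: 680 g; honey: 8840 g; sour cream: 24 tsp

Scaling factor: 48/6 = 8.
buttermilk: 2/3 cup × 8 × 240 mL/cup = 1280 mL
vegetable oil: 8 tbsp × 8 = 64 tbsp
olive oil: 3 oz × 8 × 28.35 g/oz ≈ 680 g
honey: (3 cup + 4 tbsp = 3.25 cup) × 8 × 340 g/cup = 8840 g
sour cream: 3 tsp × 8 = 24 tsp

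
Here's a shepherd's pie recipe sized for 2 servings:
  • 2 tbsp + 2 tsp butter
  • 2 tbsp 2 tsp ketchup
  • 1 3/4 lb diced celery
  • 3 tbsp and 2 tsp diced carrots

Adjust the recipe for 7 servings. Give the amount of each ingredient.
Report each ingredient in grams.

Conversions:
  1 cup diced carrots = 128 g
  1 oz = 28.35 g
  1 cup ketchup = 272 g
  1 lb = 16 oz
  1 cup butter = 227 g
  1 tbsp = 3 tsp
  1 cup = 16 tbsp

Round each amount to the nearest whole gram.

butter: 132 g; ketchup: 159 g; diced celery: 2778 g; diced carrots: 103 g

Scaling factor: 7/2 = 3.5.
butter: (2 tbsp + 2 tsp = 8/3 tbsp) × 7/2 ÷ 16 tbsp/cup × 227 g/cup ≈ 132 g
ketchup: (2 tbsp + 2 tsp = 8/3 tbsp) × 7/2 ÷ 16 tbsp/cup × 272 g/cup ≈ 159 g
diced celery: 1.75 lb × 7/2 × 16 oz/lb × 28.35 g/oz ≈ 2778 g
diced carrots: (3 tbsp + 2 tsp = 11/3 tbsp) × 7/2 ÷ 16 tbsp/cup × 128 g/cup ≈ 103 g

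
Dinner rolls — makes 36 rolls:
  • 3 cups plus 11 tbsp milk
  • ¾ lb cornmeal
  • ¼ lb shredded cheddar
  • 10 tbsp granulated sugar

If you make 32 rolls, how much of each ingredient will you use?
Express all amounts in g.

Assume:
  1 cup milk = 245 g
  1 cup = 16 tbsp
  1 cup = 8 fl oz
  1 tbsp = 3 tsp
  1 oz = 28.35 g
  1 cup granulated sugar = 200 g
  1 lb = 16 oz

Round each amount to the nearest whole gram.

Scaling factor: 32/36 = 8/9.
milk: (3 cup + 11 tbsp = 3.6875 cup) × 8/9 × 245 g/cup ≈ 803 g
cornmeal: 0.75 lb × 8/9 × 16 oz/lb × 28.35 g/oz ≈ 302 g
shredded cheddar: 0.25 lb × 8/9 × 16 oz/lb × 28.35 g/oz ≈ 101 g
granulated sugar: 10 tbsp × 8/9 ÷ 16 tbsp/cup × 200 g/cup ≈ 111 g

milk: 803 g; cornmeal: 302 g; shredded cheddar: 101 g; granulated sugar: 111 g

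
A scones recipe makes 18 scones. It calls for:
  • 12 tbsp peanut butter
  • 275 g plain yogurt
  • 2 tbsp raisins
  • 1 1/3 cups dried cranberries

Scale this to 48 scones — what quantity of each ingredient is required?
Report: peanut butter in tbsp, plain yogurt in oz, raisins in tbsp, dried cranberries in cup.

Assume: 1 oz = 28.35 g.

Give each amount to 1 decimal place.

Scaling factor: 48/18 = 8/3.
peanut butter: 12 tbsp × 8/3 = 32.0 tbsp
plain yogurt: 275 g × 8/3 ÷ 28.35 g/oz ≈ 25.9 oz
raisins: 2 tbsp × 8/3 ≈ 5.3 tbsp
dried cranberries: 4/3 cup × 8/3 ≈ 3.6 cup

peanut butter: 32.0 tbsp; plain yogurt: 25.9 oz; raisins: 5.3 tbsp; dried cranberries: 3.6 cup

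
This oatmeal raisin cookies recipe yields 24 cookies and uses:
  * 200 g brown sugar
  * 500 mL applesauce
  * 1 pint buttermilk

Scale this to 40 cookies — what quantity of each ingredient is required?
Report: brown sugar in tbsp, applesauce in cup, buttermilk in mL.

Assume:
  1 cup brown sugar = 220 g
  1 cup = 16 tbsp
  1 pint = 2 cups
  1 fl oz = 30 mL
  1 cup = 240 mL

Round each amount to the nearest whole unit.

brown sugar: 24 tbsp; applesauce: 3 cup; buttermilk: 800 mL

Scaling factor: 40/24 = 5/3.
brown sugar: 200 g × 5/3 ÷ 220 g/cup × 16 tbsp/cup ≈ 24 tbsp
applesauce: 500 mL × 5/3 ÷ 240 mL/cup ≈ 3 cup
buttermilk: 1 pint × 5/3 × 2 cup/pint × 240 mL/cup = 800 mL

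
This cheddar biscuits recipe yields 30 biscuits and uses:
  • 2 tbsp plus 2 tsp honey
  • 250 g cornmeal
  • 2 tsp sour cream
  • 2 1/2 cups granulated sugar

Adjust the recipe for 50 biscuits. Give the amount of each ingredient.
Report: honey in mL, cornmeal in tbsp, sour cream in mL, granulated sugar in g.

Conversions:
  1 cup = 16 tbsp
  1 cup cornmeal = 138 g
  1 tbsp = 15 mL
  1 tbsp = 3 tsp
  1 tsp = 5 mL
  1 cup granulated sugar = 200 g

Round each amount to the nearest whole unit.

Scaling factor: 50/30 = 5/3.
honey: (2 tbsp + 2 tsp = 8/3 tbsp) × 5/3 × 15 mL/tbsp ≈ 67 mL
cornmeal: 250 g × 5/3 ÷ 138 g/cup × 16 tbsp/cup ≈ 48 tbsp
sour cream: 2 tsp × 5/3 × 5 mL/tsp ≈ 17 mL
granulated sugar: 2.5 cup × 5/3 × 200 g/cup ≈ 833 g

honey: 67 mL; cornmeal: 48 tbsp; sour cream: 17 mL; granulated sugar: 833 g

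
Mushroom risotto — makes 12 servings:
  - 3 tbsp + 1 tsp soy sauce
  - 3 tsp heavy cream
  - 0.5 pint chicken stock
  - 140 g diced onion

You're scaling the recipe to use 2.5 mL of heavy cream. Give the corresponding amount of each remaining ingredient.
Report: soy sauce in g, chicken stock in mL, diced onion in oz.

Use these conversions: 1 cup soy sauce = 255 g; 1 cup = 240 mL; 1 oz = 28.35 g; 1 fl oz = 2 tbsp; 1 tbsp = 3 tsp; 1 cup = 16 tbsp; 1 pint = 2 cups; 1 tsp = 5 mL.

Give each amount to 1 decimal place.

The original recipe has 15 mL of heavy cream, so the scaling factor is 2.5 ÷ 15 = 1/6.
soy sauce: (3 tbsp + 1 tsp = 10/3 tbsp) × 1/6 ÷ 16 tbsp/cup × 255 g/cup ≈ 8.9 g
chicken stock: 0.5 pint × 1/6 × 2 cup/pint × 240 mL/cup = 40.0 mL
diced onion: 140 g × 1/6 ÷ 28.35 g/oz ≈ 0.8 oz

soy sauce: 8.9 g; chicken stock: 40.0 mL; diced onion: 0.8 oz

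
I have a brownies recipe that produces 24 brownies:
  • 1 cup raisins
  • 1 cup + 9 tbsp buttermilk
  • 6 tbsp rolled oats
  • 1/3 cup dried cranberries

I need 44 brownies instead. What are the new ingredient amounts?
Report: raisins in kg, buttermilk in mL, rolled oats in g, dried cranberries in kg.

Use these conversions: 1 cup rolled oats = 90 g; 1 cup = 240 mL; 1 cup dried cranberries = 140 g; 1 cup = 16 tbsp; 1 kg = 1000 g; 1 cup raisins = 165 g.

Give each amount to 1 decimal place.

raisins: 0.3 kg; buttermilk: 687.5 mL; rolled oats: 61.9 g; dried cranberries: 0.1 kg

Scaling factor: 44/24 = 11/6.
raisins: 1 cup × 11/6 × 165 g/cup ÷ 1000 g/kg ≈ 0.3 kg
buttermilk: (1 cup + 9 tbsp = 1.5625 cup) × 11/6 × 240 mL/cup = 687.5 mL
rolled oats: 6 tbsp × 11/6 ÷ 16 tbsp/cup × 90 g/cup ≈ 61.9 g
dried cranberries: 1/3 cup × 11/6 × 140 g/cup ÷ 1000 g/kg ≈ 0.1 kg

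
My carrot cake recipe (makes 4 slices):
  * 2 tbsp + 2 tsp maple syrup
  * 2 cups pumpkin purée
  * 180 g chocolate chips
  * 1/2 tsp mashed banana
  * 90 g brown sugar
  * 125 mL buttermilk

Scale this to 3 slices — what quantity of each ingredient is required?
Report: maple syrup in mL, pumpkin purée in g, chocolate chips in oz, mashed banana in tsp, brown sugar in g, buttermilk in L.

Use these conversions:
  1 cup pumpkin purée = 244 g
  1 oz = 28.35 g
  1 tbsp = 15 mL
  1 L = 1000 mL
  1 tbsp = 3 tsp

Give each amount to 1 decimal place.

Scaling factor: 3/4 = 0.75.
maple syrup: (2 tbsp + 2 tsp = 8/3 tbsp) × 3/4 × 15 mL/tbsp = 30.0 mL
pumpkin purée: 2 cup × 3/4 × 244 g/cup = 366.0 g
chocolate chips: 180 g × 3/4 ÷ 28.35 g/oz ≈ 4.8 oz
mashed banana: 0.5 tsp × 3/4 ≈ 0.4 tsp
brown sugar: 90 g × 3/4 = 67.5 g
buttermilk: 125 mL × 3/4 ÷ 1000 mL/L ≈ 0.1 L

maple syrup: 30.0 mL; pumpkin purée: 366.0 g; chocolate chips: 4.8 oz; mashed banana: 0.4 tsp; brown sugar: 67.5 g; buttermilk: 0.1 L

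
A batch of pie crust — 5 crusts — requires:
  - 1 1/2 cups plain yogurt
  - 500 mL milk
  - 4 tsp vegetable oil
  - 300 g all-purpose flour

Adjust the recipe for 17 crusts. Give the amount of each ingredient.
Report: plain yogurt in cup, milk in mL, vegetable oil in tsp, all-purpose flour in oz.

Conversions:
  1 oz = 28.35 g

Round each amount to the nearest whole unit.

plain yogurt: 5 cup; milk: 1700 mL; vegetable oil: 14 tsp; all-purpose flour: 36 oz

Scaling factor: 17/5 = 3.4.
plain yogurt: 1.5 cup × 17/5 ≈ 5 cup
milk: 500 mL × 17/5 = 1700 mL
vegetable oil: 4 tsp × 17/5 ≈ 14 tsp
all-purpose flour: 300 g × 17/5 ÷ 28.35 g/oz ≈ 36 oz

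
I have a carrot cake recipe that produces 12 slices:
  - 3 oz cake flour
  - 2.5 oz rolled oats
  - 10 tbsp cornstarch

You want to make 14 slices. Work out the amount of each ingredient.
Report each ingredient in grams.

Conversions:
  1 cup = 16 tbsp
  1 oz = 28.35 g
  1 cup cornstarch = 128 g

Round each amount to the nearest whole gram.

cake flour: 99 g; rolled oats: 83 g; cornstarch: 93 g

Scaling factor: 14/12 = 7/6.
cake flour: 3 oz × 7/6 × 28.35 g/oz ≈ 99 g
rolled oats: 2.5 oz × 7/6 × 28.35 g/oz ≈ 83 g
cornstarch: 10 tbsp × 7/6 ÷ 16 tbsp/cup × 128 g/cup ≈ 93 g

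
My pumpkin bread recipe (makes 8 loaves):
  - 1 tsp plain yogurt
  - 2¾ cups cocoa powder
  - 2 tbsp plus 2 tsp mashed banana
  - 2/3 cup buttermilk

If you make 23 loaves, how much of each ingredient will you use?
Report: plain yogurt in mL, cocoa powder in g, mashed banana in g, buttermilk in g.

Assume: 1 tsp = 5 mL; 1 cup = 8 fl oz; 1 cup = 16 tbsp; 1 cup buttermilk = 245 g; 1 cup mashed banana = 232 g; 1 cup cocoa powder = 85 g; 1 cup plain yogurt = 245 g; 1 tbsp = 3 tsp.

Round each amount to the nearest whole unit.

plain yogurt: 14 mL; cocoa powder: 672 g; mashed banana: 111 g; buttermilk: 470 g

Scaling factor: 23/8 = 2.875.
plain yogurt: 1 tsp × 23/8 × 5 mL/tsp ≈ 14 mL
cocoa powder: 2.75 cup × 23/8 × 85 g/cup ≈ 672 g
mashed banana: (2 tbsp + 2 tsp = 8/3 tbsp) × 23/8 ÷ 16 tbsp/cup × 232 g/cup ≈ 111 g
buttermilk: 2/3 cup × 23/8 × 245 g/cup ≈ 470 g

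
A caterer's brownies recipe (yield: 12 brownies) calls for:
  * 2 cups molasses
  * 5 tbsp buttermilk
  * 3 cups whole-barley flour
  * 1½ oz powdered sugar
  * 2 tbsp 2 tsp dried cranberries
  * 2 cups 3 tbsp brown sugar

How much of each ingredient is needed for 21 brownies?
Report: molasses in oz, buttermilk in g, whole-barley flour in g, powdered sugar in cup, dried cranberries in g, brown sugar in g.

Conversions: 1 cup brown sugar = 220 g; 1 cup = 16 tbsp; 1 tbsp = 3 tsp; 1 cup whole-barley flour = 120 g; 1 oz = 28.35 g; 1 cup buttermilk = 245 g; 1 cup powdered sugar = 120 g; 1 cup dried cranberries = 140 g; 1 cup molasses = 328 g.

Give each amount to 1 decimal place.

Scaling factor: 21/12 = 7/4 = 1.75.
molasses: 2 cup × 7/4 × 328 g/cup ÷ 28.35 g/oz ≈ 40.5 oz
buttermilk: 5 tbsp × 7/4 ÷ 16 tbsp/cup × 245 g/cup ≈ 134.0 g
whole-barley flour: 3 cup × 7/4 × 120 g/cup = 630.0 g
powdered sugar: 1.5 oz × 7/4 × 28.35 g/oz ÷ 120 g/cup ≈ 0.6 cup
dried cranberries: (2 tbsp + 2 tsp = 8/3 tbsp) × 7/4 ÷ 16 tbsp/cup × 140 g/cup ≈ 40.8 g
brown sugar: (2 cup + 3 tbsp = 2.1875 cup) × 7/4 × 220 g/cup ≈ 842.2 g

molasses: 40.5 oz; buttermilk: 134.0 g; whole-barley flour: 630.0 g; powdered sugar: 0.6 cup; dried cranberries: 40.8 g; brown sugar: 842.2 g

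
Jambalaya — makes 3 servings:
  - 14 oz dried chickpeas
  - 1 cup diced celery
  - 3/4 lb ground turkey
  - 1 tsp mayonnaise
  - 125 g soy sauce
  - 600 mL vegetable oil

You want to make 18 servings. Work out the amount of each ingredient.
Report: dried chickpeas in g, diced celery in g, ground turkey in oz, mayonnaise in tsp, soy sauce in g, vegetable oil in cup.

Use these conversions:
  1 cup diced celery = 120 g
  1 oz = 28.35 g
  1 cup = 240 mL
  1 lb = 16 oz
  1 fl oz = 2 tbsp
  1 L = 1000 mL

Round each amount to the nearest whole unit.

dried chickpeas: 2381 g; diced celery: 720 g; ground turkey: 72 oz; mayonnaise: 6 tsp; soy sauce: 750 g; vegetable oil: 15 cup

Scaling factor: 18/3 = 6.
dried chickpeas: 14 oz × 6 × 28.35 g/oz ≈ 2381 g
diced celery: 1 cup × 6 × 120 g/cup = 720 g
ground turkey: 0.75 lb × 6 × 16 oz/lb = 72 oz
mayonnaise: 1 tsp × 6 = 6 tsp
soy sauce: 125 g × 6 = 750 g
vegetable oil: 600 mL × 6 ÷ 240 mL/cup = 15 cup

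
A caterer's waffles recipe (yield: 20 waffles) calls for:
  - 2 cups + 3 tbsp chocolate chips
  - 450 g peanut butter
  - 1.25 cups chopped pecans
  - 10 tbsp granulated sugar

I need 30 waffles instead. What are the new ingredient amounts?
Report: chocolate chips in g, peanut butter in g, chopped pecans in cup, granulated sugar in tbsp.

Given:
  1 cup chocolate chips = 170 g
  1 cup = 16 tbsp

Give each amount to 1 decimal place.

Scaling factor: 30/20 = 3/2 = 1.5.
chocolate chips: (2 cup + 3 tbsp = 2.1875 cup) × 3/2 × 170 g/cup ≈ 557.8 g
peanut butter: 450 g × 3/2 = 675.0 g
chopped pecans: 1.25 cup × 3/2 ≈ 1.9 cup
granulated sugar: 10 tbsp × 3/2 = 15.0 tbsp

chocolate chips: 557.8 g; peanut butter: 675.0 g; chopped pecans: 1.9 cup; granulated sugar: 15.0 tbsp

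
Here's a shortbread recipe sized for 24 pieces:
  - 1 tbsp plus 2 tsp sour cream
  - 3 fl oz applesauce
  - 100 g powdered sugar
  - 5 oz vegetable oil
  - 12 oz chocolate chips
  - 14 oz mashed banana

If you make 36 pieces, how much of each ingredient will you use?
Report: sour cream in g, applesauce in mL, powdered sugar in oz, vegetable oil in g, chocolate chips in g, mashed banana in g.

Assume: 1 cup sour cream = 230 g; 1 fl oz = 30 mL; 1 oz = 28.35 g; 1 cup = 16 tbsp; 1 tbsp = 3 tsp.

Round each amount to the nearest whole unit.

Scaling factor: 36/24 = 3/2 = 1.5.
sour cream: (1 tbsp + 2 tsp = 5/3 tbsp) × 3/2 ÷ 16 tbsp/cup × 230 g/cup ≈ 36 g
applesauce: 3 fl oz × 3/2 × 30 mL/fl oz = 135 mL
powdered sugar: 100 g × 3/2 ÷ 28.35 g/oz ≈ 5 oz
vegetable oil: 5 oz × 3/2 × 28.35 g/oz ≈ 213 g
chocolate chips: 12 oz × 3/2 × 28.35 g/oz ≈ 510 g
mashed banana: 14 oz × 3/2 × 28.35 g/oz ≈ 595 g

sour cream: 36 g; applesauce: 135 mL; powdered sugar: 5 oz; vegetable oil: 213 g; chocolate chips: 510 g; mashed banana: 595 g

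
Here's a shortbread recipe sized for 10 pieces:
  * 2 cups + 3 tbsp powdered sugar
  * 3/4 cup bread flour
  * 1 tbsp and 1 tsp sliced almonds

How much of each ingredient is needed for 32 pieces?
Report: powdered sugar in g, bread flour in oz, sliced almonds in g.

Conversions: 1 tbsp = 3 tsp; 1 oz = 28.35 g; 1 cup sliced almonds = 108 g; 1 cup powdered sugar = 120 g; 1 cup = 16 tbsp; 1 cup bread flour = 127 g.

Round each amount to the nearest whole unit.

powdered sugar: 840 g; bread flour: 11 oz; sliced almonds: 29 g

Scaling factor: 32/10 = 16/5 = 3.2.
powdered sugar: (2 cup + 3 tbsp = 2.1875 cup) × 16/5 × 120 g/cup = 840 g
bread flour: 0.75 cup × 16/5 × 127 g/cup ÷ 28.35 g/oz ≈ 11 oz
sliced almonds: (1 tbsp + 1 tsp = 4/3 tbsp) × 16/5 ÷ 16 tbsp/cup × 108 g/cup ≈ 29 g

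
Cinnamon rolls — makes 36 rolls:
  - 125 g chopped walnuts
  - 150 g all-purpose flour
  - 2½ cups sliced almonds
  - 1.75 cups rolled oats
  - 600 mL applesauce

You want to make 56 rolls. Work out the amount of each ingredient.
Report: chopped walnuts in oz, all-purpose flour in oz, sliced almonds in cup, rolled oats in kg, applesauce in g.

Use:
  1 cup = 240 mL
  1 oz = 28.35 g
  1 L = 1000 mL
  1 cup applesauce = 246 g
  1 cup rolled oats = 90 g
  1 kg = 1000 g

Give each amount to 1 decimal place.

Scaling factor: 56/36 = 14/9.
chopped walnuts: 125 g × 14/9 ÷ 28.35 g/oz ≈ 6.9 oz
all-purpose flour: 150 g × 14/9 ÷ 28.35 g/oz ≈ 8.2 oz
sliced almonds: 2.5 cup × 14/9 ≈ 3.9 cup
rolled oats: 1.75 cup × 14/9 × 90 g/cup ÷ 1000 g/kg ≈ 0.2 kg
applesauce: 600 mL × 14/9 ÷ 240 mL/cup × 246 g/cup ≈ 956.7 g

chopped walnuts: 6.9 oz; all-purpose flour: 8.2 oz; sliced almonds: 3.9 cup; rolled oats: 0.2 kg; applesauce: 956.7 g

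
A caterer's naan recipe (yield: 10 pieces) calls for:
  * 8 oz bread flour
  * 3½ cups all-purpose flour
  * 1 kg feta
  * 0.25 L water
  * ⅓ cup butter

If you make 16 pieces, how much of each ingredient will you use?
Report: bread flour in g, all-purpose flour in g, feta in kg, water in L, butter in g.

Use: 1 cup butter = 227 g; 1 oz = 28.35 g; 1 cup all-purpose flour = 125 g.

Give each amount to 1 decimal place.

Scaling factor: 16/10 = 8/5 = 1.6.
bread flour: 8 oz × 8/5 × 28.35 g/oz ≈ 362.9 g
all-purpose flour: 3.5 cup × 8/5 × 125 g/cup = 700.0 g
feta: 1 kg × 8/5 = 1.6 kg
water: 0.25 L × 8/5 = 0.4 L
butter: 1/3 cup × 8/5 × 227 g/cup ≈ 121.1 g

bread flour: 362.9 g; all-purpose flour: 700.0 g; feta: 1.6 kg; water: 0.4 L; butter: 121.1 g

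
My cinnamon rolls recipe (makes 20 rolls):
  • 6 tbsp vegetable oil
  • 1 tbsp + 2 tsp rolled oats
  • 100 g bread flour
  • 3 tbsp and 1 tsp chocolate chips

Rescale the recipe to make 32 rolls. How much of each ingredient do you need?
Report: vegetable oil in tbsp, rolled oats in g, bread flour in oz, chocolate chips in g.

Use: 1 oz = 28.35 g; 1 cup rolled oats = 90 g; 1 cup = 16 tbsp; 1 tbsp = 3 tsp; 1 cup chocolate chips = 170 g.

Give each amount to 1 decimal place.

vegetable oil: 9.6 tbsp; rolled oats: 15.0 g; bread flour: 5.6 oz; chocolate chips: 56.7 g

Scaling factor: 32/20 = 8/5 = 1.6.
vegetable oil: 6 tbsp × 8/5 = 9.6 tbsp
rolled oats: (1 tbsp + 2 tsp = 5/3 tbsp) × 8/5 ÷ 16 tbsp/cup × 90 g/cup = 15.0 g
bread flour: 100 g × 8/5 ÷ 28.35 g/oz ≈ 5.6 oz
chocolate chips: (3 tbsp + 1 tsp = 10/3 tbsp) × 8/5 ÷ 16 tbsp/cup × 170 g/cup ≈ 56.7 g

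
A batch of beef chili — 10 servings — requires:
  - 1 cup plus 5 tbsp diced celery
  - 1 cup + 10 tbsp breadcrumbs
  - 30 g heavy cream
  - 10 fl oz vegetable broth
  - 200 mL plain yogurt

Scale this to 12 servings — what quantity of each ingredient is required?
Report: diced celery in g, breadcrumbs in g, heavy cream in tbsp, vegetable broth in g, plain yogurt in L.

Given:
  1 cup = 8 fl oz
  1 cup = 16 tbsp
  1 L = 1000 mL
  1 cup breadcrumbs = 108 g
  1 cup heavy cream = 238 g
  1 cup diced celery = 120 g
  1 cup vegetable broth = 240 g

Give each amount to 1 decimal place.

Scaling factor: 12/10 = 6/5 = 1.2.
diced celery: (1 cup + 5 tbsp = 1.3125 cup) × 6/5 × 120 g/cup = 189.0 g
breadcrumbs: (1 cup + 10 tbsp = 1.625 cup) × 6/5 × 108 g/cup = 210.6 g
heavy cream: 30 g × 6/5 ÷ 238 g/cup × 16 tbsp/cup ≈ 2.4 tbsp
vegetable broth: 10 fl oz × 6/5 ÷ 8 fl oz/cup × 240 g/cup = 360.0 g
plain yogurt: 200 mL × 6/5 ÷ 1000 mL/L ≈ 0.2 L

diced celery: 189.0 g; breadcrumbs: 210.6 g; heavy cream: 2.4 tbsp; vegetable broth: 360.0 g; plain yogurt: 0.2 L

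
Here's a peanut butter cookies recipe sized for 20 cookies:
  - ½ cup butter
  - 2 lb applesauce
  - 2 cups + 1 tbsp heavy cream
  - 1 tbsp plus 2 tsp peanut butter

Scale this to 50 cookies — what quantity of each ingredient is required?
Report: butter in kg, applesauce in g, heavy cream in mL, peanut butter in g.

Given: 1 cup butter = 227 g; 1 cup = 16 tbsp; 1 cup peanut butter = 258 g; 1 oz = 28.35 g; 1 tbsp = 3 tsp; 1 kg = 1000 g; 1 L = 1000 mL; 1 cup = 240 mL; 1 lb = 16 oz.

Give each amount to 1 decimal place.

butter: 0.3 kg; applesauce: 2268.0 g; heavy cream: 1237.5 mL; peanut butter: 67.2 g

Scaling factor: 50/20 = 5/2 = 2.5.
butter: 0.5 cup × 5/2 × 227 g/cup ÷ 1000 g/kg ≈ 0.3 kg
applesauce: 2 lb × 5/2 × 16 oz/lb × 28.35 g/oz = 2268.0 g
heavy cream: (2 cup + 1 tbsp = 2.0625 cup) × 5/2 × 240 mL/cup = 1237.5 mL
peanut butter: (1 tbsp + 2 tsp = 5/3 tbsp) × 5/2 ÷ 16 tbsp/cup × 258 g/cup ≈ 67.2 g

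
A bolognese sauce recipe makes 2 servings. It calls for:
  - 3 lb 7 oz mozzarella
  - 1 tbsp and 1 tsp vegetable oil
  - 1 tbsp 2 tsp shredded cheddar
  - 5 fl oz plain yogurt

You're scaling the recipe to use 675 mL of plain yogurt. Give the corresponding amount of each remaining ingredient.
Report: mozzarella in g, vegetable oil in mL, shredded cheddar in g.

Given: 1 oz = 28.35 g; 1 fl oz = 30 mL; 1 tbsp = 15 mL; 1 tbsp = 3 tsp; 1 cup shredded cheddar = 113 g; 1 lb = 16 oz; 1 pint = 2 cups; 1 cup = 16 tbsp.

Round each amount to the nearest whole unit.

The original recipe has 150 mL of plain yogurt, so the scaling factor is 675 ÷ 150 = 9/2 = 4.5.
mozzarella: (3 lb + 7 oz = 3.4375 lb) × 9/2 × 16 oz/lb × 28.35 g/oz ≈ 7017 g
vegetable oil: (1 tbsp + 1 tsp = 4/3 tbsp) × 9/2 × 15 mL/tbsp = 90 mL
shredded cheddar: (1 tbsp + 2 tsp = 5/3 tbsp) × 9/2 ÷ 16 tbsp/cup × 113 g/cup ≈ 53 g

mozzarella: 7017 g; vegetable oil: 90 mL; shredded cheddar: 53 g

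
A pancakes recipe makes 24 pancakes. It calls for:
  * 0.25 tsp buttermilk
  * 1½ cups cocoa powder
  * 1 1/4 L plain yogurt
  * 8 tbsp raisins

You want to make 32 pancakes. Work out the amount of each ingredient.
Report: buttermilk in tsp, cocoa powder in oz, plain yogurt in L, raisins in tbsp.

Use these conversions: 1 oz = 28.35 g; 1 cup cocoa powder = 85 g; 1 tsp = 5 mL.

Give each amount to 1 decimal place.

Scaling factor: 32/24 = 4/3.
buttermilk: 0.25 tsp × 4/3 ≈ 0.3 tsp
cocoa powder: 1.5 cup × 4/3 × 85 g/cup ÷ 28.35 g/oz ≈ 6.0 oz
plain yogurt: 1.25 L × 4/3 ≈ 1.7 L
raisins: 8 tbsp × 4/3 ≈ 10.7 tbsp

buttermilk: 0.3 tsp; cocoa powder: 6.0 oz; plain yogurt: 1.7 L; raisins: 10.7 tbsp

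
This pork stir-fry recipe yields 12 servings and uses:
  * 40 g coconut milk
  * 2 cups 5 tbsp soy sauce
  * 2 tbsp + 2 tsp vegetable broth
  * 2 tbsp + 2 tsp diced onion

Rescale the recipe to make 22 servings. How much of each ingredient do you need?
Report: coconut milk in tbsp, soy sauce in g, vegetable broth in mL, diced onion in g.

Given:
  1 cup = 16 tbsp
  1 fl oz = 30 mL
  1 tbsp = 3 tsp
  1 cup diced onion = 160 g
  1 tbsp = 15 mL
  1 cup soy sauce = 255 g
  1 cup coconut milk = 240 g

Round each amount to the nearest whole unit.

Scaling factor: 22/12 = 11/6.
coconut milk: 40 g × 11/6 ÷ 240 g/cup × 16 tbsp/cup ≈ 5 tbsp
soy sauce: (2 cup + 5 tbsp = 2.3125 cup) × 11/6 × 255 g/cup ≈ 1081 g
vegetable broth: (2 tbsp + 2 tsp = 8/3 tbsp) × 11/6 × 15 mL/tbsp ≈ 73 mL
diced onion: (2 tbsp + 2 tsp = 8/3 tbsp) × 11/6 ÷ 16 tbsp/cup × 160 g/cup ≈ 49 g

coconut milk: 5 tbsp; soy sauce: 1081 g; vegetable broth: 73 mL; diced onion: 49 g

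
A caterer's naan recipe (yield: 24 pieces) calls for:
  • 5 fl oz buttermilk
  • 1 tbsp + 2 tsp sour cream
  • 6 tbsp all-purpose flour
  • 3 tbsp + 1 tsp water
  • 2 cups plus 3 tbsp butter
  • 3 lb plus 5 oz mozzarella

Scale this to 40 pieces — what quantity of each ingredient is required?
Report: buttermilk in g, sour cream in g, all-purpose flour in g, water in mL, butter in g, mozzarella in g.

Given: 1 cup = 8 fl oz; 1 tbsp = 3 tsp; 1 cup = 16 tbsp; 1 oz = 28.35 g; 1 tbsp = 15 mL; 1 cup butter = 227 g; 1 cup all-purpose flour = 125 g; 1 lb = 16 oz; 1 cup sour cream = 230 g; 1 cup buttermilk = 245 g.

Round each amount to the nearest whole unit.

Scaling factor: 40/24 = 5/3.
buttermilk: 5 fl oz × 5/3 ÷ 8 fl oz/cup × 245 g/cup ≈ 255 g
sour cream: (1 tbsp + 2 tsp = 5/3 tbsp) × 5/3 ÷ 16 tbsp/cup × 230 g/cup ≈ 40 g
all-purpose flour: 6 tbsp × 5/3 ÷ 16 tbsp/cup × 125 g/cup ≈ 78 g
water: (3 tbsp + 1 tsp = 10/3 tbsp) × 5/3 × 15 mL/tbsp ≈ 83 mL
butter: (2 cup + 3 tbsp = 2.1875 cup) × 5/3 × 227 g/cup ≈ 828 g
mozzarella: (3 lb + 5 oz = 3.3125 lb) × 5/3 × 16 oz/lb × 28.35 g/oz ≈ 2504 g

buttermilk: 255 g; sour cream: 40 g; all-purpose flour: 78 g; water: 83 mL; butter: 828 g; mozzarella: 2504 g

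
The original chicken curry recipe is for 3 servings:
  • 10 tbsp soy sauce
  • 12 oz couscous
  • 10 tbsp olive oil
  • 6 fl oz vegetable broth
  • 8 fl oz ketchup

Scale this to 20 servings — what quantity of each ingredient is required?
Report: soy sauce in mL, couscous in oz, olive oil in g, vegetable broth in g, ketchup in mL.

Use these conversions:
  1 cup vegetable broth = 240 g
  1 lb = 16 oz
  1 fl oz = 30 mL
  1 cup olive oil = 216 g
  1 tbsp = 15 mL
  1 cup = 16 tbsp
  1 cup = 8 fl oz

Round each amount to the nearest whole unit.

soy sauce: 1000 mL; couscous: 80 oz; olive oil: 900 g; vegetable broth: 1200 g; ketchup: 1600 mL

Scaling factor: 20/3.
soy sauce: 10 tbsp × 20/3 × 15 mL/tbsp = 1000 mL
couscous: 12 oz × 20/3 = 80 oz
olive oil: 10 tbsp × 20/3 ÷ 16 tbsp/cup × 216 g/cup = 900 g
vegetable broth: 6 fl oz × 20/3 ÷ 8 fl oz/cup × 240 g/cup = 1200 g
ketchup: 8 fl oz × 20/3 × 30 mL/fl oz = 1600 mL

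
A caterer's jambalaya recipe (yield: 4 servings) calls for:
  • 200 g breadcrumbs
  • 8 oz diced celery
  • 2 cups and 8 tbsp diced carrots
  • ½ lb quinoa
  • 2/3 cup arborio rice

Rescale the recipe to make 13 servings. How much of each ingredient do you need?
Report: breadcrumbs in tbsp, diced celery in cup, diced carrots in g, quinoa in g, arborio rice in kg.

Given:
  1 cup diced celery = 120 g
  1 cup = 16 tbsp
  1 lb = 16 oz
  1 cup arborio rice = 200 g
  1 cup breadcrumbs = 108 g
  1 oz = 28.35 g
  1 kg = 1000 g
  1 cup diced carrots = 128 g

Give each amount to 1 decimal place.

Scaling factor: 13/4 = 3.25.
breadcrumbs: 200 g × 13/4 ÷ 108 g/cup × 16 tbsp/cup ≈ 96.3 tbsp
diced celery: 8 oz × 13/4 × 28.35 g/oz ÷ 120 g/cup ≈ 6.1 cup
diced carrots: (2 cup + 8 tbsp = 2.5 cup) × 13/4 × 128 g/cup = 1040.0 g
quinoa: 0.5 lb × 13/4 × 16 oz/lb × 28.35 g/oz = 737.1 g
arborio rice: 2/3 cup × 13/4 × 200 g/cup ÷ 1000 g/kg ≈ 0.4 kg

breadcrumbs: 96.3 tbsp; diced celery: 6.1 cup; diced carrots: 1040.0 g; quinoa: 737.1 g; arborio rice: 0.4 kg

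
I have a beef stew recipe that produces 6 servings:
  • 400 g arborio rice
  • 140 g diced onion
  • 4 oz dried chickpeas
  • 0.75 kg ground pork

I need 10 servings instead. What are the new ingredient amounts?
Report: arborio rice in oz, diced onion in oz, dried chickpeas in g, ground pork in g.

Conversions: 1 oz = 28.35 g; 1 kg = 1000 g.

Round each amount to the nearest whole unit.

arborio rice: 24 oz; diced onion: 8 oz; dried chickpeas: 189 g; ground pork: 1250 g

Scaling factor: 10/6 = 5/3.
arborio rice: 400 g × 5/3 ÷ 28.35 g/oz ≈ 24 oz
diced onion: 140 g × 5/3 ÷ 28.35 g/oz ≈ 8 oz
dried chickpeas: 4 oz × 5/3 × 28.35 g/oz = 189 g
ground pork: 0.75 kg × 5/3 × 1000 g/kg = 1250 g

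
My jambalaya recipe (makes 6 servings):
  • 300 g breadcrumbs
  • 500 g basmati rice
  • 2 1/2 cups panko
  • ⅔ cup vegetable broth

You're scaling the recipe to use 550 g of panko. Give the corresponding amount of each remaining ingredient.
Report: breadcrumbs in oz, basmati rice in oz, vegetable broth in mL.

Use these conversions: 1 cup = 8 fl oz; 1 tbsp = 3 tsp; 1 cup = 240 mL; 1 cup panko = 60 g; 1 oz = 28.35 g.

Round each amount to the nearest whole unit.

The original recipe has 150 g of panko, so the scaling factor is 550 ÷ 150 = 11/3.
breadcrumbs: 300 g × 11/3 ÷ 28.35 g/oz ≈ 39 oz
basmati rice: 500 g × 11/3 ÷ 28.35 g/oz ≈ 65 oz
vegetable broth: 2/3 cup × 11/3 × 240 mL/cup ≈ 587 mL

breadcrumbs: 39 oz; basmati rice: 65 oz; vegetable broth: 587 mL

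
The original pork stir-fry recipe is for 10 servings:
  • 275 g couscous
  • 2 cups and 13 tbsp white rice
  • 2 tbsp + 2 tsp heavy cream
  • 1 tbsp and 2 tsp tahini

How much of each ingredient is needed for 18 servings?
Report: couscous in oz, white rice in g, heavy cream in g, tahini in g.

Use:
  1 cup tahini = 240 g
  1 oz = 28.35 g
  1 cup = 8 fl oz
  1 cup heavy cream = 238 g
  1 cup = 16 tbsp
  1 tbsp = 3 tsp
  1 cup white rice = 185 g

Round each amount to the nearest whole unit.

couscous: 17 oz; white rice: 937 g; heavy cream: 71 g; tahini: 45 g

Scaling factor: 18/10 = 9/5 = 1.8.
couscous: 275 g × 9/5 ÷ 28.35 g/oz ≈ 17 oz
white rice: (2 cup + 13 tbsp = 2.8125 cup) × 9/5 × 185 g/cup ≈ 937 g
heavy cream: (2 tbsp + 2 tsp = 8/3 tbsp) × 9/5 ÷ 16 tbsp/cup × 238 g/cup ≈ 71 g
tahini: (1 tbsp + 2 tsp = 5/3 tbsp) × 9/5 ÷ 16 tbsp/cup × 240 g/cup = 45 g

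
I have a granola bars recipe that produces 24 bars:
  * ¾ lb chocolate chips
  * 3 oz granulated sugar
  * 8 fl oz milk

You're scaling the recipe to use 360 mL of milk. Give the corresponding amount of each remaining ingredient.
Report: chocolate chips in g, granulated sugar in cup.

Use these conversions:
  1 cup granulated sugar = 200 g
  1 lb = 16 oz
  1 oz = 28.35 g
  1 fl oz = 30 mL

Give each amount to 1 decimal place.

The original recipe has 240 mL of milk, so the scaling factor is 360 ÷ 240 = 3/2 = 1.5.
chocolate chips: 0.75 lb × 3/2 × 16 oz/lb × 28.35 g/oz = 510.3 g
granulated sugar: 3 oz × 3/2 × 28.35 g/oz ÷ 200 g/cup ≈ 0.6 cup

chocolate chips: 510.3 g; granulated sugar: 0.6 cup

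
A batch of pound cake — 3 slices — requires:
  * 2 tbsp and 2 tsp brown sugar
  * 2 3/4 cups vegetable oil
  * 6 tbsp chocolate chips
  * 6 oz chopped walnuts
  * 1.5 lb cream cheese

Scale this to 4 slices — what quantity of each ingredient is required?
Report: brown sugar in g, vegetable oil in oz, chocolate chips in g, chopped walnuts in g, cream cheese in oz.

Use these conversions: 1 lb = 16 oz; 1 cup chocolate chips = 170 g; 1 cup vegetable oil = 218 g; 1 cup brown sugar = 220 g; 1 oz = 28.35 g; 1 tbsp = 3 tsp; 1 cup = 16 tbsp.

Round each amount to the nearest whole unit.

brown sugar: 49 g; vegetable oil: 28 oz; chocolate chips: 85 g; chopped walnuts: 227 g; cream cheese: 32 oz

Scaling factor: 4/3.
brown sugar: (2 tbsp + 2 tsp = 8/3 tbsp) × 4/3 ÷ 16 tbsp/cup × 220 g/cup ≈ 49 g
vegetable oil: 2.75 cup × 4/3 × 218 g/cup ÷ 28.35 g/oz ≈ 28 oz
chocolate chips: 6 tbsp × 4/3 ÷ 16 tbsp/cup × 170 g/cup = 85 g
chopped walnuts: 6 oz × 4/3 × 28.35 g/oz ≈ 227 g
cream cheese: 1.5 lb × 4/3 × 16 oz/lb = 32 oz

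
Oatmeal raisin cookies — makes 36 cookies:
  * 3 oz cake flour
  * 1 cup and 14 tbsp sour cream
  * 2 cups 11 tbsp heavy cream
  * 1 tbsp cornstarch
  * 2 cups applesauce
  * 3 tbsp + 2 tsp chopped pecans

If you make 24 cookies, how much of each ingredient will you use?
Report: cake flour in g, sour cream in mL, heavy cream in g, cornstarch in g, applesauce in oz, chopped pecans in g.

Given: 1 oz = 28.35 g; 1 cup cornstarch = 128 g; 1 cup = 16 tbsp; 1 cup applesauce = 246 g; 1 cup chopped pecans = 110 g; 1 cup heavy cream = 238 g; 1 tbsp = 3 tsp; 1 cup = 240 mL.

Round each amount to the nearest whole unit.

Scaling factor: 24/36 = 2/3.
cake flour: 3 oz × 2/3 × 28.35 g/oz ≈ 57 g
sour cream: (1 cup + 14 tbsp = 1.875 cup) × 2/3 × 240 mL/cup = 300 mL
heavy cream: (2 cup + 11 tbsp = 2.6875 cup) × 2/3 × 238 g/cup ≈ 426 g
cornstarch: 1 tbsp × 2/3 ÷ 16 tbsp/cup × 128 g/cup ≈ 5 g
applesauce: 2 cup × 2/3 × 246 g/cup ÷ 28.35 g/oz ≈ 12 oz
chopped pecans: (3 tbsp + 2 tsp = 11/3 tbsp) × 2/3 ÷ 16 tbsp/cup × 110 g/cup ≈ 17 g

cake flour: 57 g; sour cream: 300 mL; heavy cream: 426 g; cornstarch: 5 g; applesauce: 12 oz; chopped pecans: 17 g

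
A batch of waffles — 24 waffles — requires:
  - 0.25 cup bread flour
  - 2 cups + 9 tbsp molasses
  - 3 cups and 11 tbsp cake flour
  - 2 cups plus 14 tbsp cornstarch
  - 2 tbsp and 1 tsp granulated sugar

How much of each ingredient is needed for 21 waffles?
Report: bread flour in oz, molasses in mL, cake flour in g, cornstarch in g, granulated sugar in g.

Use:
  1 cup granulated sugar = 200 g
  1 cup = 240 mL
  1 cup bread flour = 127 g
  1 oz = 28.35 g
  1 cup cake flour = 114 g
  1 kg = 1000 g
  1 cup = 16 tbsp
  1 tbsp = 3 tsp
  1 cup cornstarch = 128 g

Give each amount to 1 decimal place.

bread flour: 1.0 oz; molasses: 538.1 mL; cake flour: 367.8 g; cornstarch: 322.0 g; granulated sugar: 25.5 g

Scaling factor: 21/24 = 7/8 = 0.875.
bread flour: 0.25 cup × 7/8 × 127 g/cup ÷ 28.35 g/oz ≈ 1.0 oz
molasses: (2 cup + 9 tbsp = 2.5625 cup) × 7/8 × 240 mL/cup ≈ 538.1 mL
cake flour: (3 cup + 11 tbsp = 3.6875 cup) × 7/8 × 114 g/cup ≈ 367.8 g
cornstarch: (2 cup + 14 tbsp = 2.875 cup) × 7/8 × 128 g/cup = 322.0 g
granulated sugar: (2 tbsp + 1 tsp = 7/3 tbsp) × 7/8 ÷ 16 tbsp/cup × 200 g/cup ≈ 25.5 g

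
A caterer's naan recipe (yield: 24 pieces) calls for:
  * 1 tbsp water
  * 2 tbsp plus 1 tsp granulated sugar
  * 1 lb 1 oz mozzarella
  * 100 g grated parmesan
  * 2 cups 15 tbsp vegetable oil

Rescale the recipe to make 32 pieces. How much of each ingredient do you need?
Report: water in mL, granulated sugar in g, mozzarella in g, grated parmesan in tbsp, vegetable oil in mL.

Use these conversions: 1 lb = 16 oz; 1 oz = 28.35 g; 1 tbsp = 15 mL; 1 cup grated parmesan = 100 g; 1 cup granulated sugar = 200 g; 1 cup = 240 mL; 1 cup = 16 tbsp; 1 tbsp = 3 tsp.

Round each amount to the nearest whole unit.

Scaling factor: 32/24 = 4/3.
water: 1 tbsp × 4/3 × 15 mL/tbsp = 20 mL
granulated sugar: (2 tbsp + 1 tsp = 7/3 tbsp) × 4/3 ÷ 16 tbsp/cup × 200 g/cup ≈ 39 g
mozzarella: (1 lb + 1 oz = 1.0625 lb) × 4/3 × 16 oz/lb × 28.35 g/oz ≈ 643 g
grated parmesan: 100 g × 4/3 ÷ 100 g/cup × 16 tbsp/cup ≈ 21 tbsp
vegetable oil: (2 cup + 15 tbsp = 2.9375 cup) × 4/3 × 240 mL/cup = 940 mL

water: 20 mL; granulated sugar: 39 g; mozzarella: 643 g; grated parmesan: 21 tbsp; vegetable oil: 940 mL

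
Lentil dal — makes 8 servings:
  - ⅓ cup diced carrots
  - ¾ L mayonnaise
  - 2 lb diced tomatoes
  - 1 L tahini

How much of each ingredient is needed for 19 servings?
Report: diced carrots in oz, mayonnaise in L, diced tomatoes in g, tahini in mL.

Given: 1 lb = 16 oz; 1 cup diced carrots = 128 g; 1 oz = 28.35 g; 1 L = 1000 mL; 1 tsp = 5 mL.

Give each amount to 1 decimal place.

diced carrots: 3.6 oz; mayonnaise: 1.8 L; diced tomatoes: 2154.6 g; tahini: 2375.0 mL

Scaling factor: 19/8 = 2.375.
diced carrots: 1/3 cup × 19/8 × 128 g/cup ÷ 28.35 g/oz ≈ 3.6 oz
mayonnaise: 0.75 L × 19/8 ≈ 1.8 L
diced tomatoes: 2 lb × 19/8 × 16 oz/lb × 28.35 g/oz = 2154.6 g
tahini: 1 L × 19/8 × 1000 mL/L = 2375.0 mL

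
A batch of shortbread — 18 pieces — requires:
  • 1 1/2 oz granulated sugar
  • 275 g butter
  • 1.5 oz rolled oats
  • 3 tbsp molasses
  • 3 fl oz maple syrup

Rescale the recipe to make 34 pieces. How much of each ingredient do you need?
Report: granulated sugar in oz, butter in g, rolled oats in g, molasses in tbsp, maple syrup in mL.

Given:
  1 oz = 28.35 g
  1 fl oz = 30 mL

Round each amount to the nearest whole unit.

Scaling factor: 34/18 = 17/9.
granulated sugar: 1.5 oz × 17/9 ≈ 3 oz
butter: 275 g × 17/9 ≈ 519 g
rolled oats: 1.5 oz × 17/9 × 28.35 g/oz ≈ 80 g
molasses: 3 tbsp × 17/9 ≈ 6 tbsp
maple syrup: 3 fl oz × 17/9 × 30 mL/fl oz = 170 mL

granulated sugar: 3 oz; butter: 519 g; rolled oats: 80 g; molasses: 6 tbsp; maple syrup: 170 mL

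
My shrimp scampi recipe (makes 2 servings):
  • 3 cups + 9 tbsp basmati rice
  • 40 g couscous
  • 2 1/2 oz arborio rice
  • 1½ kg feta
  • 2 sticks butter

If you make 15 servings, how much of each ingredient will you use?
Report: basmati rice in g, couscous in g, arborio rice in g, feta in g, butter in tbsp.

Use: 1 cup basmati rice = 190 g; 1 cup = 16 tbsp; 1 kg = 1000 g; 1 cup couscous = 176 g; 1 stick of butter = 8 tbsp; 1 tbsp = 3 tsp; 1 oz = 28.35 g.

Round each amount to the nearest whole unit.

Scaling factor: 15/2 = 7.5.
basmati rice: (3 cup + 9 tbsp = 3.5625 cup) × 15/2 × 190 g/cup ≈ 5077 g
couscous: 40 g × 15/2 = 300 g
arborio rice: 2.5 oz × 15/2 × 28.35 g/oz ≈ 532 g
feta: 1.5 kg × 15/2 × 1000 g/kg = 11250 g
butter: 2 stick × 15/2 × 8 tbsp/stick = 120 tbsp

basmati rice: 5077 g; couscous: 300 g; arborio rice: 532 g; feta: 11250 g; butter: 120 tbsp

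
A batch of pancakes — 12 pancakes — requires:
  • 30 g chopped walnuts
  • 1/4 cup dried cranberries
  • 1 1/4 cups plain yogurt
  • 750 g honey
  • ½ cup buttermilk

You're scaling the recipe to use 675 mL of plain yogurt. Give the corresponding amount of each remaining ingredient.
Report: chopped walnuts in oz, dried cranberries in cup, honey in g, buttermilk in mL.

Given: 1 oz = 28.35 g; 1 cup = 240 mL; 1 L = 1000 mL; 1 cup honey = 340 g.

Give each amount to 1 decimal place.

chopped walnuts: 2.4 oz; dried cranberries: 0.6 cup; honey: 1687.5 g; buttermilk: 270.0 mL

The original recipe has 300 mL of plain yogurt, so the scaling factor is 675 ÷ 300 = 9/4 = 2.25.
chopped walnuts: 30 g × 9/4 ÷ 28.35 g/oz ≈ 2.4 oz
dried cranberries: 0.25 cup × 9/4 ≈ 0.6 cup
honey: 750 g × 9/4 = 1687.5 g
buttermilk: 0.5 cup × 9/4 × 240 mL/cup = 270.0 mL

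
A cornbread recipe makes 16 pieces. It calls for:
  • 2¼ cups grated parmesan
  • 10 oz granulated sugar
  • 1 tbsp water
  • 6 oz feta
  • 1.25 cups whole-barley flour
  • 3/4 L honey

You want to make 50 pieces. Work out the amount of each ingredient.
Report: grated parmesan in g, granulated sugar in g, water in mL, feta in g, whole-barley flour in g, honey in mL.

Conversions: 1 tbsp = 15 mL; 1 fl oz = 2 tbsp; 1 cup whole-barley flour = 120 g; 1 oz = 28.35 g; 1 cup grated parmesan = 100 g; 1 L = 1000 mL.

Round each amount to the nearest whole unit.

Scaling factor: 50/16 = 25/8 = 3.125.
grated parmesan: 2.25 cup × 25/8 × 100 g/cup ≈ 703 g
granulated sugar: 10 oz × 25/8 × 28.35 g/oz ≈ 886 g
water: 1 tbsp × 25/8 × 15 mL/tbsp ≈ 47 mL
feta: 6 oz × 25/8 × 28.35 g/oz ≈ 532 g
whole-barley flour: 1.25 cup × 25/8 × 120 g/cup ≈ 469 g
honey: 0.75 L × 25/8 × 1000 mL/L ≈ 2344 mL

grated parmesan: 703 g; granulated sugar: 886 g; water: 47 mL; feta: 532 g; whole-barley flour: 469 g; honey: 2344 mL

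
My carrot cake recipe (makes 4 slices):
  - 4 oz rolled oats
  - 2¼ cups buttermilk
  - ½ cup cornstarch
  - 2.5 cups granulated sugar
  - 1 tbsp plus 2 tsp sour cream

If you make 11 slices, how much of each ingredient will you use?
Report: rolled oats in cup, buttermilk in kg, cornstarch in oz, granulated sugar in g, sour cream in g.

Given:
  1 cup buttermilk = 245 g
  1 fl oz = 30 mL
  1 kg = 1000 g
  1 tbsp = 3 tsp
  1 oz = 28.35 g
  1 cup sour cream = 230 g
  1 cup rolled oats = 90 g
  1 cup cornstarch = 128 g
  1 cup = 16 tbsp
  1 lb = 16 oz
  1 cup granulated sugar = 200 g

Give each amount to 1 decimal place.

rolled oats: 3.5 cup; buttermilk: 1.5 kg; cornstarch: 6.2 oz; granulated sugar: 1375.0 g; sour cream: 65.9 g

Scaling factor: 11/4 = 2.75.
rolled oats: 4 oz × 11/4 × 28.35 g/oz ÷ 90 g/cup ≈ 3.5 cup
buttermilk: 2.25 cup × 11/4 × 245 g/cup ÷ 1000 g/kg ≈ 1.5 kg
cornstarch: 0.5 cup × 11/4 × 128 g/cup ÷ 28.35 g/oz ≈ 6.2 oz
granulated sugar: 2.5 cup × 11/4 × 200 g/cup = 1375.0 g
sour cream: (1 tbsp + 2 tsp = 5/3 tbsp) × 11/4 ÷ 16 tbsp/cup × 230 g/cup ≈ 65.9 g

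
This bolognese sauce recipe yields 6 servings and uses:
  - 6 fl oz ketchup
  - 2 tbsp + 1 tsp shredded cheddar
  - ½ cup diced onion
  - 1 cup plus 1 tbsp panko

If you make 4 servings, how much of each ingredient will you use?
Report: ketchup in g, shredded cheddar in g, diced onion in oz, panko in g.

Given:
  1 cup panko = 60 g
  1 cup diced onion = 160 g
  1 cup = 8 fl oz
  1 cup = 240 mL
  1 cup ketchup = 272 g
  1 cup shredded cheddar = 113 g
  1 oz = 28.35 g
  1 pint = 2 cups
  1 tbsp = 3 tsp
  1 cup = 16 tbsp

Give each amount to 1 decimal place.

Scaling factor: 4/6 = 2/3.
ketchup: 6 fl oz × 2/3 ÷ 8 fl oz/cup × 272 g/cup = 136.0 g
shredded cheddar: (2 tbsp + 1 tsp = 7/3 tbsp) × 2/3 ÷ 16 tbsp/cup × 113 g/cup ≈ 11.0 g
diced onion: 0.5 cup × 2/3 × 160 g/cup ÷ 28.35 g/oz ≈ 1.9 oz
panko: (1 cup + 1 tbsp = 1.0625 cup) × 2/3 × 60 g/cup = 42.5 g

ketchup: 136.0 g; shredded cheddar: 11.0 g; diced onion: 1.9 oz; panko: 42.5 g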